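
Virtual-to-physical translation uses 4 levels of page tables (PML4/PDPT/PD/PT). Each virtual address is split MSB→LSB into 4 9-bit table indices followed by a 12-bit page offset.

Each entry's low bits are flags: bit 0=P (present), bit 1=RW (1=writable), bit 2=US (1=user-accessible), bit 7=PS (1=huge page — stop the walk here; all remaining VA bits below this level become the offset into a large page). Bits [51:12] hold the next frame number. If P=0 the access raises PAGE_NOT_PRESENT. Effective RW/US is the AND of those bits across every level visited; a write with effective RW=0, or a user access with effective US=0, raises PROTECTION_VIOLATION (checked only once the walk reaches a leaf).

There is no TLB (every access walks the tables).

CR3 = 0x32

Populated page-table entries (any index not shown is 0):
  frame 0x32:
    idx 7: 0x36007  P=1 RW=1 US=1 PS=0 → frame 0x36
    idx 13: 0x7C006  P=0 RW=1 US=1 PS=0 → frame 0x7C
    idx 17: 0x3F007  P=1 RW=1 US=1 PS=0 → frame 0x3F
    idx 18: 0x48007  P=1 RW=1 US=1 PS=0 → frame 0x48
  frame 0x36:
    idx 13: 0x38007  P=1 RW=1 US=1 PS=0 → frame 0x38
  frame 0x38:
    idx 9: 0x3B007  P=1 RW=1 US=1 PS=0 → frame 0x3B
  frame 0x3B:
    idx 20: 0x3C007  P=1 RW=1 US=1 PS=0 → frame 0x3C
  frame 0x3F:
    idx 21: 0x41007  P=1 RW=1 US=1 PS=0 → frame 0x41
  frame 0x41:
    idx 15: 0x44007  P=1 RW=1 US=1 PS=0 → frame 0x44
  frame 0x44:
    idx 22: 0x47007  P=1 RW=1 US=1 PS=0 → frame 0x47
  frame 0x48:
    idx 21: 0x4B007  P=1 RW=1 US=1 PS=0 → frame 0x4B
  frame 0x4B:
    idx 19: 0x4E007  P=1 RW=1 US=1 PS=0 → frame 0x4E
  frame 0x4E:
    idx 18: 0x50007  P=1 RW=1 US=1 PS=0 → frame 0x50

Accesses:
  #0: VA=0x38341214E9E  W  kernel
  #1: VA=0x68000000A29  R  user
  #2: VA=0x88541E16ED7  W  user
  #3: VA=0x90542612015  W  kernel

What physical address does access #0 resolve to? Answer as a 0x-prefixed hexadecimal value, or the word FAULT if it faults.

Walk each access:
#0 VA=0x38341214E9E (w,kernel):
  lvl0: tbl 0x32, slot 7 ⇒ 0x36007 (P1/RW1/US1/PS0)
  lvl1: tbl 0x36, slot 13 ⇒ 0x38007 (P1/RW1/US1/PS0)
  lvl2: tbl 0x38, slot 9 ⇒ 0x3B007 (P1/RW1/US1/PS0)
  lvl3: tbl 0x3B, slot 20 ⇒ 0x3C007 (P1/RW1/US1/PS0)
  ⇒ phys 0x3CE9E  [4 reads]
#1 VA=0x68000000A29 (r,user):
  lvl0: tbl 0x32, slot 13 ⇒ 0x7C006 (P0/RW1/US1/PS0)
  → PAGE_NOT_PRESENT  (1 entries read)
#2 VA=0x88541E16ED7 (w,user):
  lvl0: tbl 0x32, slot 17 ⇒ 0x3F007 (P1/RW1/US1/PS0)
  lvl1: tbl 0x3F, slot 21 ⇒ 0x41007 (P1/RW1/US1/PS0)
  lvl2: tbl 0x41, slot 15 ⇒ 0x44007 (P1/RW1/US1/PS0)
  lvl3: tbl 0x44, slot 22 ⇒ 0x47007 (P1/RW1/US1/PS0)
  ⇒ phys 0x47ED7  [4 reads]
#3 VA=0x90542612015 (w,kernel):
  lvl0: tbl 0x32, slot 18 ⇒ 0x48007 (P1/RW1/US1/PS0)
  lvl1: tbl 0x48, slot 21 ⇒ 0x4B007 (P1/RW1/US1/PS0)
  lvl2: tbl 0x4B, slot 19 ⇒ 0x4E007 (P1/RW1/US1/PS0)
  lvl3: tbl 0x4E, slot 18 ⇒ 0x50007 (P1/RW1/US1/PS0)
  ⇒ phys 0x50015  [4 reads]

Access #0 PA: 0x3CE9E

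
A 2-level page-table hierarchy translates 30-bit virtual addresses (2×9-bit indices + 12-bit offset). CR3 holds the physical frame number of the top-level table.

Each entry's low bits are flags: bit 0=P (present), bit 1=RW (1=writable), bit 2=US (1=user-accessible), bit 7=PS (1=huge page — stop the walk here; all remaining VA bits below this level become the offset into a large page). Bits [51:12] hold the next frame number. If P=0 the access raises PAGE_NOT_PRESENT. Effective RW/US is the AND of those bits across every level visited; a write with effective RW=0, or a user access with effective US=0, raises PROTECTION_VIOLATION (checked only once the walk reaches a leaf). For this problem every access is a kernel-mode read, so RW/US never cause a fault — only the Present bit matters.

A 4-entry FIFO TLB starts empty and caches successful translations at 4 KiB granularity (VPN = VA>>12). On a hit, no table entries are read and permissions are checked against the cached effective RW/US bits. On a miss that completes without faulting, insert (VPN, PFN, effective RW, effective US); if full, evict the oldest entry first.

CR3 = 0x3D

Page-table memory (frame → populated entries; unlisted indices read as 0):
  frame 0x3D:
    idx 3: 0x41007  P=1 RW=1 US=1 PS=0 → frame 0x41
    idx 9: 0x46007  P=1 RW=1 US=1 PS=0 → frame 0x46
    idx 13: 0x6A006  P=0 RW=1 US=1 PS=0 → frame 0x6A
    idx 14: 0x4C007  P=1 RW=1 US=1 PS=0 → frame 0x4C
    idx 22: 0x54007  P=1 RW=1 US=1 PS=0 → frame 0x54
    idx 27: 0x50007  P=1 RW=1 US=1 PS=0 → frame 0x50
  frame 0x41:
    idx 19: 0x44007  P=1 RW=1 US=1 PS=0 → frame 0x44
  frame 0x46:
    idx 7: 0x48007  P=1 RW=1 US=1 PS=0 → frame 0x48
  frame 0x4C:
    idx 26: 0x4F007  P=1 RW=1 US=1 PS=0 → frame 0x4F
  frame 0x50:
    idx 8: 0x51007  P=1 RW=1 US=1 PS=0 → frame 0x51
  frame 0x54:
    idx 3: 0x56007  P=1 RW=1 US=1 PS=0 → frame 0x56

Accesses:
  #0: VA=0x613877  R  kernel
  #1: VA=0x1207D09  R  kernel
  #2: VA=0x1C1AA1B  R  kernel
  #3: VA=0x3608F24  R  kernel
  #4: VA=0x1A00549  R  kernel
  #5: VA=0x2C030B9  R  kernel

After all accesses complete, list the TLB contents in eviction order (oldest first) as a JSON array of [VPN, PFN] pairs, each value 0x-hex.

Trace:
#0 VA=0x613877 (r,kernel):
  L0 @0x3D[3] → 0x41007  P=1,RW=1,US=1,PS=0
  L1 @0x41[19] → 0x44007  P=1,RW=1,US=1,PS=0
  ⇒ phys 0x44877  [2 reads]
#1 VA=0x1207D09 (r,kernel):
  L0 @0x3D[9] → 0x46007  P=1,RW=1,US=1,PS=0
  L1 @0x46[7] → 0x48007  P=1,RW=1,US=1,PS=0
  ⇒ phys 0x48D09  [2 reads]
#2 VA=0x1C1AA1B (r,kernel):
  L0 @0x3D[14] → 0x4C007  P=1,RW=1,US=1,PS=0
  L1 @0x4C[26] → 0x4F007  P=1,RW=1,US=1,PS=0
  ⇒ phys 0x4FA1B  [2 reads]
#3 VA=0x3608F24 (r,kernel):
  L0 @0x3D[27] → 0x50007  P=1,RW=1,US=1,PS=0
  L1 @0x50[8] → 0x51007  P=1,RW=1,US=1,PS=0
  ⇒ phys 0x51F24  [2 reads]
#4 VA=0x1A00549 (r,kernel):
  L0 @0x3D[13] → 0x6A006  P=0,RW=1,US=1,PS=0
  → PAGE_NOT_PRESENT  (1 entries read)
#5 VA=0x2C030B9 (r,kernel):
  L0 @0x3D[22] → 0x54007  P=1,RW=1,US=1,PS=0
  L1 @0x54[3] → 0x56007  P=1,RW=1,US=1,PS=0
  ⇒ phys 0x560B9  [2 reads]

TLB: [["0x1207", "0x48"], ["0x1C1A", "0x4F"], ["0x3608", "0x51"], ["0x2C03", "0x56"]]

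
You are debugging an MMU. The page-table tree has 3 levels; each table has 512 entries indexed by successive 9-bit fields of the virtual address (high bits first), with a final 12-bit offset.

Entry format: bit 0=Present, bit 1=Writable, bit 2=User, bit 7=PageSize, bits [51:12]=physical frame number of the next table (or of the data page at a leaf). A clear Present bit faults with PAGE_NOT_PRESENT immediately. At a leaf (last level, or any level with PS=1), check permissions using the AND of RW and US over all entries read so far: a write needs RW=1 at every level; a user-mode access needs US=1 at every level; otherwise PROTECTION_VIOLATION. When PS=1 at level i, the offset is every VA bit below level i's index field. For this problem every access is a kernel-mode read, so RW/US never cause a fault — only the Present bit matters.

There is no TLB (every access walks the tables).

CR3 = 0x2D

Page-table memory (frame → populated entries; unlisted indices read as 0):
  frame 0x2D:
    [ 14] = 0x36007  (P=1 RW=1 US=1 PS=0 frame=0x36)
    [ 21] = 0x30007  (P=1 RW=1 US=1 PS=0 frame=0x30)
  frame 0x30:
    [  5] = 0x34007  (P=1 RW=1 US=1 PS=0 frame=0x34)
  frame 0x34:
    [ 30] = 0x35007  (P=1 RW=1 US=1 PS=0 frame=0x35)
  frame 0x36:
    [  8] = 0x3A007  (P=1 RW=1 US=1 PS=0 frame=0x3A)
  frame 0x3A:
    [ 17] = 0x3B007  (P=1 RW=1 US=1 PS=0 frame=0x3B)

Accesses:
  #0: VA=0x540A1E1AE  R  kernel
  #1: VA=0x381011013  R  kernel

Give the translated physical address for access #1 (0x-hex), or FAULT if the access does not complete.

Trace:
#0 VA=0x540A1E1AE (r,kernel):
  L0 @0x2D[21] → 0x30007  P=1,RW=1,US=1,PS=0
  L1 @0x30[5] → 0x34007  P=1,RW=1,US=1,PS=0
  L2 @0x34[30] → 0x35007  P=1,RW=1,US=1,PS=0
  → PA=0x351AE  (3 entries read)
#1 VA=0x381011013 (r,kernel):
  L0 @0x2D[14] → 0x36007  P=1,RW=1,US=1,PS=0
  L1 @0x36[8] → 0x3A007  P=1,RW=1,US=1,PS=0
  L2 @0x3A[17] → 0x3B007  P=1,RW=1,US=1,PS=0
  → PA=0x3B013  (3 entries read)

Access #1 PA: 0x3B013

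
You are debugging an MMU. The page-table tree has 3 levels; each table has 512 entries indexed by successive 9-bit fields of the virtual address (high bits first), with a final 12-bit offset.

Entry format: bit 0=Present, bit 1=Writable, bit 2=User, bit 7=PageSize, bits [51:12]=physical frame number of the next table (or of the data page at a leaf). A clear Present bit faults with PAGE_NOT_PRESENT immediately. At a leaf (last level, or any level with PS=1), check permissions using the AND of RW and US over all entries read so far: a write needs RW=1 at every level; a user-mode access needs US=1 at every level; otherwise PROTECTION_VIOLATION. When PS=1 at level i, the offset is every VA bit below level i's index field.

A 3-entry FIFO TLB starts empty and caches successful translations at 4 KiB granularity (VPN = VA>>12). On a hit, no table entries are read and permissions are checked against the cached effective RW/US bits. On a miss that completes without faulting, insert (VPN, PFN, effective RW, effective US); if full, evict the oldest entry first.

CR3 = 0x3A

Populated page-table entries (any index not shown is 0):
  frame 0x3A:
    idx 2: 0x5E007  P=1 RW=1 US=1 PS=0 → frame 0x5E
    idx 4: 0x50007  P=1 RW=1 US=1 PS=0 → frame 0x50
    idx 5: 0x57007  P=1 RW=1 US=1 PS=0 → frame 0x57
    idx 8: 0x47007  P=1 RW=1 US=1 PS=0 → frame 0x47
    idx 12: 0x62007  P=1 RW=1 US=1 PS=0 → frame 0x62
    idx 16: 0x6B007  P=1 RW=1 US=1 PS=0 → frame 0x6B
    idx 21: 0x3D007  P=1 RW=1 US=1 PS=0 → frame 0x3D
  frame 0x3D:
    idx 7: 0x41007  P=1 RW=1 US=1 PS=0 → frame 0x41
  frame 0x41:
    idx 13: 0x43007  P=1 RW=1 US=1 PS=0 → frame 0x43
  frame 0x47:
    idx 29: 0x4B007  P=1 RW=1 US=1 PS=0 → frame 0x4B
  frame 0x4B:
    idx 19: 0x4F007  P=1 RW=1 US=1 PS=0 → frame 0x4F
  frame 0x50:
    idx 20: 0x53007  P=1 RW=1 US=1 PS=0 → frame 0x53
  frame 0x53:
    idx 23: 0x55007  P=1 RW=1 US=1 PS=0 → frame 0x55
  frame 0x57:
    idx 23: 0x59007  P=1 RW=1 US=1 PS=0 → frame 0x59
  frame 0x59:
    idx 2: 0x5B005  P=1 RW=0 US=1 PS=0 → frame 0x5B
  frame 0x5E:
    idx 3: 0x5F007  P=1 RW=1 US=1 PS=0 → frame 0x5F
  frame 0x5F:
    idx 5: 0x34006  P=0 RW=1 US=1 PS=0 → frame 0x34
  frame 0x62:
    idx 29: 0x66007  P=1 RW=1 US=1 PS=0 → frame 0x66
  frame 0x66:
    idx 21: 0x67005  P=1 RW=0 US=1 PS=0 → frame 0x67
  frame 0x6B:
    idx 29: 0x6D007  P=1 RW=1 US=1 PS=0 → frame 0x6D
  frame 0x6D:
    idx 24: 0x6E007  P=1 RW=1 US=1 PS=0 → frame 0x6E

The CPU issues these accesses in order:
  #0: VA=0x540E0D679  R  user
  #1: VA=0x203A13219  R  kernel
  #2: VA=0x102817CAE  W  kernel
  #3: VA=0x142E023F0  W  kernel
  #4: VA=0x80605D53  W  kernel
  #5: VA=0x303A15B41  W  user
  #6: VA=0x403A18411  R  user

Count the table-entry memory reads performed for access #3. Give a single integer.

Trace:
#0 VA=0x540E0D679 (r,user):
  L0: frame=0x3A idx=21 entry=0x3D007 [P=1 RW=1 US=1 PS=0]
  L1: frame=0x3D idx=7 entry=0x41007 [P=1 RW=1 US=1 PS=0]
  L2: frame=0x41 idx=13 entry=0x43007 [P=1 RW=1 US=1 PS=0]
  ✓ 0x43679  — 3 lookups
#1 VA=0x203A13219 (r,kernel):
  L0: frame=0x3A idx=8 entry=0x47007 [P=1 RW=1 US=1 PS=0]
  L1: frame=0x47 idx=29 entry=0x4B007 [P=1 RW=1 US=1 PS=0]
  L2: frame=0x4B idx=19 entry=0x4F007 [P=1 RW=1 US=1 PS=0]
  ✓ 0x4F219  — 3 lookups
#2 VA=0x102817CAE (w,kernel):
  L0: frame=0x3A idx=4 entry=0x50007 [P=1 RW=1 US=1 PS=0]
  L1: frame=0x50 idx=20 entry=0x53007 [P=1 RW=1 US=1 PS=0]
  L2: frame=0x53 idx=23 entry=0x55007 [P=1 RW=1 US=1 PS=0]
  ✓ 0x55CAE  — 3 lookups
#3 VA=0x142E023F0 (w,kernel):
  L0: frame=0x3A idx=5 entry=0x57007 [P=1 RW=1 US=1 PS=0]
  L1: frame=0x57 idx=23 entry=0x59007 [P=1 RW=1 US=1 PS=0]
  L2: frame=0x59 idx=2 entry=0x5B005 [P=1 RW=0 US=1 PS=0]
  ⇒ fault: PROTECTION_VIOLATION  — 3 lookups
#4 VA=0x80605D53 (w,kernel):
  L0: frame=0x3A idx=2 entry=0x5E007 [P=1 RW=1 US=1 PS=0]
  L1: frame=0x5E idx=3 entry=0x5F007 [P=1 RW=1 US=1 PS=0]
  L2: frame=0x5F idx=5 entry=0x34006 [P=0 RW=1 US=1 PS=0]
  ⇒ fault: PAGE_NOT_PRESENT  — 3 lookups
#5 VA=0x303A15B41 (w,user):
  L0: frame=0x3A idx=12 entry=0x62007 [P=1 RW=1 US=1 PS=0]
  L1: frame=0x62 idx=29 entry=0x66007 [P=1 RW=1 US=1 PS=0]
  L2: frame=0x66 idx=21 entry=0x67005 [P=1 RW=0 US=1 PS=0]
  ⇒ fault: PROTECTION_VIOLATION  — 3 lookups
#6 VA=0x403A18411 (r,user):
  L0: frame=0x3A idx=16 entry=0x6B007 [P=1 RW=1 US=1 PS=0]
  L1: frame=0x6B idx=29 entry=0x6D007 [P=1 RW=1 US=1 PS=0]
  L2: frame=0x6D idx=24 entry=0x6E007 [P=1 RW=1 US=1 PS=0]
  ✓ 0x6E411  — 3 lookups

Entries read for #3: 3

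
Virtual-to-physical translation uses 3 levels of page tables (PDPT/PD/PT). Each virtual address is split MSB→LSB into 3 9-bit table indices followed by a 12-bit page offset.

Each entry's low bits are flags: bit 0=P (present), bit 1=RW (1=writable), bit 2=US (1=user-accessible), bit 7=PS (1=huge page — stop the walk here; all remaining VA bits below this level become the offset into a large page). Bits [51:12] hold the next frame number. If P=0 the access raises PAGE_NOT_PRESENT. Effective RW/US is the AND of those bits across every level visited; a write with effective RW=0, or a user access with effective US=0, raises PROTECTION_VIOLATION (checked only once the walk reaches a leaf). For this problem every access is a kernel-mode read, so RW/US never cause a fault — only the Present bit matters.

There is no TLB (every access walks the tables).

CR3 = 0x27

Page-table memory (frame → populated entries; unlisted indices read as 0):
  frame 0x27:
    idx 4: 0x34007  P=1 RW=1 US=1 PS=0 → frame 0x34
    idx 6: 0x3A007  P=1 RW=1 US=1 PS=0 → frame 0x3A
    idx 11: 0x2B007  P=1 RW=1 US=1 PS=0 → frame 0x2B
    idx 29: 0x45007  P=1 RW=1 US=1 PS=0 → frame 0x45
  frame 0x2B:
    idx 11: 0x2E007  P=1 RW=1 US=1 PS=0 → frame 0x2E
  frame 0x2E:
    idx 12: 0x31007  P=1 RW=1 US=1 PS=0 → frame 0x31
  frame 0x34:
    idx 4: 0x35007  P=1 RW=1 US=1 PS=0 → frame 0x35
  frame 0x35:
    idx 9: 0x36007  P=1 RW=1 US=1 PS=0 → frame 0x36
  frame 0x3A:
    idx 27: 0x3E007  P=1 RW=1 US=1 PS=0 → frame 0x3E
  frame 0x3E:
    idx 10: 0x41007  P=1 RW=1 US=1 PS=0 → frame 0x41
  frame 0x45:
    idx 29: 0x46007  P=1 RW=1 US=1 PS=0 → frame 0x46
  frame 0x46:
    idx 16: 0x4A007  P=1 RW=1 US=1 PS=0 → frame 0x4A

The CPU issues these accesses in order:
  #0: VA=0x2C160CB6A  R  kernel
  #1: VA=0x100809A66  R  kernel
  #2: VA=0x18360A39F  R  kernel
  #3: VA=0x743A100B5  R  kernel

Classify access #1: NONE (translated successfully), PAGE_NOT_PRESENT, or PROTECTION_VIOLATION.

Walk each access:
#0 VA=0x2C160CB6A (r,kernel):
  L0 @0x27[11] → 0x2B007  P=1,RW=1,US=1,PS=0
  L1 @0x2B[11] → 0x2E007  P=1,RW=1,US=1,PS=0
  L2 @0x2E[12] → 0x31007  P=1,RW=1,US=1,PS=0
  ⇒ phys 0x31B6A  [3 reads]
#1 VA=0x100809A66 (r,kernel):
  L0 @0x27[4] → 0x34007  P=1,RW=1,US=1,PS=0
  L1 @0x34[4] → 0x35007  P=1,RW=1,US=1,PS=0
  L2 @0x35[9] → 0x36007  P=1,RW=1,US=1,PS=0
  ⇒ phys 0x36A66  [3 reads]
#2 VA=0x18360A39F (r,kernel):
  L0 @0x27[6] → 0x3A007  P=1,RW=1,US=1,PS=0
  L1 @0x3A[27] → 0x3E007  P=1,RW=1,US=1,PS=0
  L2 @0x3E[10] → 0x41007  P=1,RW=1,US=1,PS=0
  ⇒ phys 0x4139F  [3 reads]
#3 VA=0x743A100B5 (r,kernel):
  L0 @0x27[29] → 0x45007  P=1,RW=1,US=1,PS=0
  L1 @0x45[29] → 0x46007  P=1,RW=1,US=1,PS=0
  L2 @0x46[16] → 0x4A007  P=1,RW=1,US=1,PS=0
  ⇒ phys 0x4A0B5  [3 reads]

Access #1 fault: NONE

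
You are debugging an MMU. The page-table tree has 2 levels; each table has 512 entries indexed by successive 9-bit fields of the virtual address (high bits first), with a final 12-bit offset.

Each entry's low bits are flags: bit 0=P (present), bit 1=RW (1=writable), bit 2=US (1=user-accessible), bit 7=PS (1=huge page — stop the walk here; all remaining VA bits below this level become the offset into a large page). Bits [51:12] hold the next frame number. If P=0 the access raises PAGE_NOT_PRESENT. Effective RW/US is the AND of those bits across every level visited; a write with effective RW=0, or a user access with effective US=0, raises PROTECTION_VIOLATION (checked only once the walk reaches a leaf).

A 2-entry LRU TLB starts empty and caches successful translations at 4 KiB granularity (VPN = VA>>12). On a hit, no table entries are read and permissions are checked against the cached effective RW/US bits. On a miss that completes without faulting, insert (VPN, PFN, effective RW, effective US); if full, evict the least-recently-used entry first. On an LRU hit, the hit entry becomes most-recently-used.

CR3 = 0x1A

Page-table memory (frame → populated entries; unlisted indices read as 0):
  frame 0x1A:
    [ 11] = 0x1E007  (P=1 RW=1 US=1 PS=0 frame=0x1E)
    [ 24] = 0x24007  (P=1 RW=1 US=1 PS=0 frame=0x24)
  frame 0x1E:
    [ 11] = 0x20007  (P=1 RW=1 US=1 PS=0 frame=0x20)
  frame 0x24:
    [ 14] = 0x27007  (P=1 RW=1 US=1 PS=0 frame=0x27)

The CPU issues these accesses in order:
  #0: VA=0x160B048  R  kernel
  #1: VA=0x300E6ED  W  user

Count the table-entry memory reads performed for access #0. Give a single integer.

Walk each access:
#0 VA=0x160B048 (r,kernel):
  [0] read 0x1A idx=11: raw=0x1E007 flags P=1 W=1 U=1 S=0
  [1] read 0x1E idx=11: raw=0x20007 flags P=1 W=1 U=1 S=0
  ⇒ phys 0x20048  [2 reads]
#1 VA=0x300E6ED (w,user):
  [0] read 0x1A idx=24: raw=0x24007 flags P=1 W=1 U=1 S=0
  [1] read 0x24 idx=14: raw=0x27007 flags P=1 W=1 U=1 S=0
  ⇒ phys 0x276ED  [2 reads]

Entries read for #0: 2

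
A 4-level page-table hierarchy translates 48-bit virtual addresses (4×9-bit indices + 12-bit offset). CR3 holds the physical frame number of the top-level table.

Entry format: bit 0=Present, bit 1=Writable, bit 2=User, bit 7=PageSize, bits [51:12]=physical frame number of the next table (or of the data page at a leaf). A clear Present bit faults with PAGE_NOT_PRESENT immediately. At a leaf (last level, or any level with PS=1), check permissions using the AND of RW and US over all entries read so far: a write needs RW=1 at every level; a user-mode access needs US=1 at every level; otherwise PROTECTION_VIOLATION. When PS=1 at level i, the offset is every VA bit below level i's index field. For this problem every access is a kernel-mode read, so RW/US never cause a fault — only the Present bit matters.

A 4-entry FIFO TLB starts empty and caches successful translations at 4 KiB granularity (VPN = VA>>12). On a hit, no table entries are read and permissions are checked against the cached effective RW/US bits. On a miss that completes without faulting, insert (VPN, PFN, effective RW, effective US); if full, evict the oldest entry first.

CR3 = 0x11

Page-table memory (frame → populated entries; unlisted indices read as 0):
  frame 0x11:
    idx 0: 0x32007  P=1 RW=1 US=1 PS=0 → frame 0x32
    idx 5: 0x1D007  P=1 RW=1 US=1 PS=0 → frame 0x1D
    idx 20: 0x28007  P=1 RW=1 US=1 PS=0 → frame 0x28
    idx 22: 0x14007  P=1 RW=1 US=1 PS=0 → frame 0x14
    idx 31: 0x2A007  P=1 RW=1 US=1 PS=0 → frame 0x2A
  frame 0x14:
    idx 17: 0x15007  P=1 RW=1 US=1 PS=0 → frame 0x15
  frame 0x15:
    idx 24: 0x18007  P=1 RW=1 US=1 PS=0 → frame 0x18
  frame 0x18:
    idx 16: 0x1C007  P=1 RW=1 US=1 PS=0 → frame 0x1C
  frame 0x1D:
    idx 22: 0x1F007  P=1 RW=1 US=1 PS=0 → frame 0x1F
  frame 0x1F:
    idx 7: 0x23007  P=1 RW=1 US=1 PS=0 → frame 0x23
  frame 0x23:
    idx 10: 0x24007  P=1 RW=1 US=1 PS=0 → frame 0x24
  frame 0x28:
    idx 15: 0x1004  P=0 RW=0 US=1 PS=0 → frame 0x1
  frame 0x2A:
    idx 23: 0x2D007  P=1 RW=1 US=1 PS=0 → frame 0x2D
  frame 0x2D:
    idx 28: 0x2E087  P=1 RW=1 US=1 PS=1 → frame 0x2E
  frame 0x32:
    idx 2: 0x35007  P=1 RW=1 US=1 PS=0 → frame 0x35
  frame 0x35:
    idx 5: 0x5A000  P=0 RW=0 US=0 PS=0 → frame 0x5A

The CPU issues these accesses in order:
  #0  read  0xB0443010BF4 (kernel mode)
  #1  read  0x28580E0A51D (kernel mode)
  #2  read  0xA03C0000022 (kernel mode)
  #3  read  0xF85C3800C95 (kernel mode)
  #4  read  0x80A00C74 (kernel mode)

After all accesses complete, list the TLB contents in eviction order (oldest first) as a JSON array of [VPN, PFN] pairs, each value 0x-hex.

Trace:
#0 VA=0xB0443010BF4 (r,kernel):
  lvl0: tbl 0x11, slot 22 ⇒ 0x14007 (P1/RW1/US1/PS0)
  lvl1: tbl 0x14, slot 17 ⇒ 0x15007 (P1/RW1/US1/PS0)
  lvl2: tbl 0x15, slot 24 ⇒ 0x18007 (P1/RW1/US1/PS0)
  lvl3: tbl 0x18, slot 16 ⇒ 0x1C007 (P1/RW1/US1/PS0)
  ⇒ phys 0x1CBF4  [4 reads]
#1 VA=0x28580E0A51D (r,kernel):
  lvl0: tbl 0x11, slot 5 ⇒ 0x1D007 (P1/RW1/US1/PS0)
  lvl1: tbl 0x1D, slot 22 ⇒ 0x1F007 (P1/RW1/US1/PS0)
  lvl2: tbl 0x1F, slot 7 ⇒ 0x23007 (P1/RW1/US1/PS0)
  lvl3: tbl 0x23, slot 10 ⇒ 0x24007 (P1/RW1/US1/PS0)
  ⇒ phys 0x2451D  [4 reads]
#2 VA=0xA03C0000022 (r,kernel):
  lvl0: tbl 0x11, slot 20 ⇒ 0x28007 (P1/RW1/US1/PS0)
  lvl1: tbl 0x28, slot 15 ⇒ 0x1004 (P0/RW0/US1/PS0)
  → PAGE_NOT_PRESENT  (2 entries read)
#3 VA=0xF85C3800C95 (r,kernel):
  lvl0: tbl 0x11, slot 31 ⇒ 0x2A007 (P1/RW1/US1/PS0)
  lvl1: tbl 0x2A, slot 23 ⇒ 0x2D007 (P1/RW1/US1/PS0)
  lvl2: tbl 0x2D, slot 28 ⇒ 0x2E087 (P1/RW1/US1/PS1)
  ⇒ phys 0x2EC95 (huge @L2)  [3 reads]
#4 VA=0x80A00C74 (r,kernel):
  lvl0: tbl 0x11, slot 0 ⇒ 0x32007 (P1/RW1/US1/PS0)
  lvl1: tbl 0x32, slot 2 ⇒ 0x35007 (P1/RW1/US1/PS0)
  lvl2: tbl 0x35, slot 5 ⇒ 0x5A000 (P0/RW0/US0/PS0)
  → PAGE_NOT_PRESENT  (3 entries read)

TLB: [["0xB0443010", "0x1C"], ["0x28580E0A", "0x24"], ["0xF85C3800", "0x2E"]]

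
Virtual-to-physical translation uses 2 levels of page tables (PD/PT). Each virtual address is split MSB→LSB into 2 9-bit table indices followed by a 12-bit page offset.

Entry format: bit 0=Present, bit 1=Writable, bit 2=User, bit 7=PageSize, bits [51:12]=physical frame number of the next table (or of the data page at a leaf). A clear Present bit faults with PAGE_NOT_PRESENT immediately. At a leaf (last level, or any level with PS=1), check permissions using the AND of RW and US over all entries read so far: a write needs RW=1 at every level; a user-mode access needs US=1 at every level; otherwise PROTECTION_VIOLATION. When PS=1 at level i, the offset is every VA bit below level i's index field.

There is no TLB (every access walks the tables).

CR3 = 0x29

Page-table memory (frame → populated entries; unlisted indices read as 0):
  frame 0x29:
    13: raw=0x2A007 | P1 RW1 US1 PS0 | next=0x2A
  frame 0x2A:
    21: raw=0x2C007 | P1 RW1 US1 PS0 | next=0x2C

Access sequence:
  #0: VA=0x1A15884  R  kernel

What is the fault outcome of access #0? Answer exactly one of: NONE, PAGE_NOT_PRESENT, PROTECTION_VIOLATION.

Trace:
#0 VA=0x1A15884 (r,kernel):
  L0 @0x29[13] → 0x2A007  P=1,RW=1,US=1,PS=0
  L1 @0x2A[21] → 0x2C007  P=1,RW=1,US=1,PS=0
  ⇒ phys 0x2C884  [2 reads]

Access #0 fault: NONE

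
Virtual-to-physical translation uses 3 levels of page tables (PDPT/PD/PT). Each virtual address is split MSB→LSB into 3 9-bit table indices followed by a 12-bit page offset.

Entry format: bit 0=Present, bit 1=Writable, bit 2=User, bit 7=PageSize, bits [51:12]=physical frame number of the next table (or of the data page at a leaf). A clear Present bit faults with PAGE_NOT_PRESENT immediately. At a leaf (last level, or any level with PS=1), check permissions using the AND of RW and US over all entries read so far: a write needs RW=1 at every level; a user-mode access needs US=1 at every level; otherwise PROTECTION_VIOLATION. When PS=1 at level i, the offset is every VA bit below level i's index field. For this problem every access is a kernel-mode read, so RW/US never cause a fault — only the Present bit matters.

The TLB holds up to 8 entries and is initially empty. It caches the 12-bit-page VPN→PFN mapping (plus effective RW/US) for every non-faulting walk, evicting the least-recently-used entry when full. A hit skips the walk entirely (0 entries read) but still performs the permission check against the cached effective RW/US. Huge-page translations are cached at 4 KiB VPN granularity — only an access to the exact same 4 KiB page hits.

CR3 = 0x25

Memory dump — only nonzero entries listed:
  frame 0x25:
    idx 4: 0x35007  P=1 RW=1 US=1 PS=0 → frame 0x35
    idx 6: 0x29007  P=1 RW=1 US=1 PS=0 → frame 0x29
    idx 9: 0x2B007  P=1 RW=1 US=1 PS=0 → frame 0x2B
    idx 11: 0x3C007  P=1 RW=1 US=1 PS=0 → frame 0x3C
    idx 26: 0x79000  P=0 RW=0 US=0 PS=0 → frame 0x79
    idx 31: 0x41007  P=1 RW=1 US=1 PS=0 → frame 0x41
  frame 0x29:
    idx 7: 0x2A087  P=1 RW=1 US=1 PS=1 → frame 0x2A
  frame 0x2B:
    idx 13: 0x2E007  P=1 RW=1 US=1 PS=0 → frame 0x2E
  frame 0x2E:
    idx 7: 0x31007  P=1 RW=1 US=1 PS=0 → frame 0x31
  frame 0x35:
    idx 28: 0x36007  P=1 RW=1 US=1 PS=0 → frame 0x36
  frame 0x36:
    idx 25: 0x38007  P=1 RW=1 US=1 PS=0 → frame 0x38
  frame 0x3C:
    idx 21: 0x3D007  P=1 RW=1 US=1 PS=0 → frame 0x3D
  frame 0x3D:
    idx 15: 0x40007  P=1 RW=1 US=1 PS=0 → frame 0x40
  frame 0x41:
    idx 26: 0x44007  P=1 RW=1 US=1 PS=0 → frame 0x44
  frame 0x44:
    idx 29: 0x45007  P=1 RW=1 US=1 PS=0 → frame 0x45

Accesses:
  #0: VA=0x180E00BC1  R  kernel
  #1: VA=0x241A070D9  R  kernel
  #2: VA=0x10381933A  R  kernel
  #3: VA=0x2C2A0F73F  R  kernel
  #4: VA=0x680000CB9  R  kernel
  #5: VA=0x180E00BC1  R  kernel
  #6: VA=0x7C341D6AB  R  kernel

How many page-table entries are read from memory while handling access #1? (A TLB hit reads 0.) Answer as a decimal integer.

Walk each access:
#0 VA=0x180E00BC1 (r,kernel):
  L0: frame=0x25 idx=6 entry=0x29007 [P=1 RW=1 US=1 PS=0]
  L1: frame=0x29 idx=7 entry=0x2A087 [P=1 RW=1 US=1 PS=1]
  ✓ 0x2ABC1 (huge @L1)  — 2 lookups
#1 VA=0x241A070D9 (r,kernel):
  L0: frame=0x25 idx=9 entry=0x2B007 [P=1 RW=1 US=1 PS=0]
  L1: frame=0x2B idx=13 entry=0x2E007 [P=1 RW=1 US=1 PS=0]
  L2: frame=0x2E idx=7 entry=0x31007 [P=1 RW=1 US=1 PS=0]
  ✓ 0x310D9  — 3 lookups
#2 VA=0x10381933A (r,kernel):
  L0: frame=0x25 idx=4 entry=0x35007 [P=1 RW=1 US=1 PS=0]
  L1: frame=0x35 idx=28 entry=0x36007 [P=1 RW=1 US=1 PS=0]
  L2: frame=0x36 idx=25 entry=0x38007 [P=1 RW=1 US=1 PS=0]
  ✓ 0x3833A  — 3 lookups
#3 VA=0x2C2A0F73F (r,kernel):
  L0: frame=0x25 idx=11 entry=0x3C007 [P=1 RW=1 US=1 PS=0]
  L1: frame=0x3C idx=21 entry=0x3D007 [P=1 RW=1 US=1 PS=0]
  L2: frame=0x3D idx=15 entry=0x40007 [P=1 RW=1 US=1 PS=0]
  ✓ 0x4073F  — 3 lookups
#4 VA=0x680000CB9 (r,kernel):
  L0: frame=0x25 idx=26 entry=0x79000 [P=0 RW=0 US=0 PS=0]
  ✗ PAGE_NOT_PRESENT  [1 reads]
#5 VA=0x180E00BC1 (r,kernel):
  TLB hit vpn=0x180E00 → PA=0x2ABC1
#6 VA=0x7C341D6AB (r,kernel):
  L0: frame=0x25 idx=31 entry=0x41007 [P=1 RW=1 US=1 PS=0]
  L1: frame=0x41 idx=26 entry=0x44007 [P=1 RW=1 US=1 PS=0]
  L2: frame=0x44 idx=29 entry=0x45007 [P=1 RW=1 US=1 PS=0]
  ✓ 0x456AB  — 3 lookups

Entries read for #1: 3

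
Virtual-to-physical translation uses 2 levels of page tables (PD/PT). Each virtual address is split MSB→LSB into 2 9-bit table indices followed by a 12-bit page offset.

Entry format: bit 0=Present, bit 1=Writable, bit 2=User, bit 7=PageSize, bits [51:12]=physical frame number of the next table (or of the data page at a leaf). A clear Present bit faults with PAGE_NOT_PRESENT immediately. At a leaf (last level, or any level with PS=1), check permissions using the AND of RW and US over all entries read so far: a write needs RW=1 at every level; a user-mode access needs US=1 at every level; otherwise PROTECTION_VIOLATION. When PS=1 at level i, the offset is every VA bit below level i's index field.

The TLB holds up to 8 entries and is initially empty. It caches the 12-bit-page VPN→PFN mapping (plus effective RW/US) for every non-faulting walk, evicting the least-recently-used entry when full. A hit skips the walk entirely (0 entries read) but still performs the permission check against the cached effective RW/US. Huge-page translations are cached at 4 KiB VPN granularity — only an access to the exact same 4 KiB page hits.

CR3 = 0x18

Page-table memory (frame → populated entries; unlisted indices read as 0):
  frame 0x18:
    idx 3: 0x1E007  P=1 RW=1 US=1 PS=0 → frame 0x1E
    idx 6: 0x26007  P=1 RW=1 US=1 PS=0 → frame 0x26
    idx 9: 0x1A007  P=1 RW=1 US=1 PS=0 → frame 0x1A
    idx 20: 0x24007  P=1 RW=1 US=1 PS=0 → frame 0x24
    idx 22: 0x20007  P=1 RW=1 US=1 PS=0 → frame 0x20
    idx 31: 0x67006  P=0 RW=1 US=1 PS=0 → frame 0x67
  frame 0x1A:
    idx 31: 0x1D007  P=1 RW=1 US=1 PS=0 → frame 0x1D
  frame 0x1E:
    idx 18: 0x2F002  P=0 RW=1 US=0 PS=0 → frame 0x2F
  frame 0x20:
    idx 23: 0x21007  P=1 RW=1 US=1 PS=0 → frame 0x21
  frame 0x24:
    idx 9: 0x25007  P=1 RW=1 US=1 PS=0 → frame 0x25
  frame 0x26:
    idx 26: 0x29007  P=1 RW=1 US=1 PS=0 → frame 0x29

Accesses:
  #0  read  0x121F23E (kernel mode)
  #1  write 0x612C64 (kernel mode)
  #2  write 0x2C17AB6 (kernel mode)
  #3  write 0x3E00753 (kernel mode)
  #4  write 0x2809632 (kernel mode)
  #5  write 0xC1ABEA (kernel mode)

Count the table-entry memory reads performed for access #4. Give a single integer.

Trace:
#0 VA=0x121F23E (r,kernel):
  lvl0: tbl 0x18, slot 9 ⇒ 0x1A007 (P1/RW1/US1/PS0)
  lvl1: tbl 0x1A, slot 31 ⇒ 0x1D007 (P1/RW1/US1/PS0)
  ✓ 0x1D23E  — 2 lookups
#1 VA=0x612C64 (w,kernel):
  lvl0: tbl 0x18, slot 3 ⇒ 0x1E007 (P1/RW1/US1/PS0)
  lvl1: tbl 0x1E, slot 18 ⇒ 0x2F002 (P0/RW1/US0/PS0)
  ✗ PAGE_NOT_PRESENT  [2 reads]
#2 VA=0x2C17AB6 (w,kernel):
  lvl0: tbl 0x18, slot 22 ⇒ 0x20007 (P1/RW1/US1/PS0)
  lvl1: tbl 0x20, slot 23 ⇒ 0x21007 (P1/RW1/US1/PS0)
  ✓ 0x21AB6  — 2 lookups
#3 VA=0x3E00753 (w,kernel):
  lvl0: tbl 0x18, slot 31 ⇒ 0x67006 (P0/RW1/US1/PS0)
  ✗ PAGE_NOT_PRESENT  [1 reads]
#4 VA=0x2809632 (w,kernel):
  lvl0: tbl 0x18, slot 20 ⇒ 0x24007 (P1/RW1/US1/PS0)
  lvl1: tbl 0x24, slot 9 ⇒ 0x25007 (P1/RW1/US1/PS0)
  ✓ 0x25632  — 2 lookups
#5 VA=0xC1ABEA (w,kernel):
  lvl0: tbl 0x18, slot 6 ⇒ 0x26007 (P1/RW1/US1/PS0)
  lvl1: tbl 0x26, slot 26 ⇒ 0x29007 (P1/RW1/US1/PS0)
  ✓ 0x29BEA  — 2 lookups

Entries read for #4: 2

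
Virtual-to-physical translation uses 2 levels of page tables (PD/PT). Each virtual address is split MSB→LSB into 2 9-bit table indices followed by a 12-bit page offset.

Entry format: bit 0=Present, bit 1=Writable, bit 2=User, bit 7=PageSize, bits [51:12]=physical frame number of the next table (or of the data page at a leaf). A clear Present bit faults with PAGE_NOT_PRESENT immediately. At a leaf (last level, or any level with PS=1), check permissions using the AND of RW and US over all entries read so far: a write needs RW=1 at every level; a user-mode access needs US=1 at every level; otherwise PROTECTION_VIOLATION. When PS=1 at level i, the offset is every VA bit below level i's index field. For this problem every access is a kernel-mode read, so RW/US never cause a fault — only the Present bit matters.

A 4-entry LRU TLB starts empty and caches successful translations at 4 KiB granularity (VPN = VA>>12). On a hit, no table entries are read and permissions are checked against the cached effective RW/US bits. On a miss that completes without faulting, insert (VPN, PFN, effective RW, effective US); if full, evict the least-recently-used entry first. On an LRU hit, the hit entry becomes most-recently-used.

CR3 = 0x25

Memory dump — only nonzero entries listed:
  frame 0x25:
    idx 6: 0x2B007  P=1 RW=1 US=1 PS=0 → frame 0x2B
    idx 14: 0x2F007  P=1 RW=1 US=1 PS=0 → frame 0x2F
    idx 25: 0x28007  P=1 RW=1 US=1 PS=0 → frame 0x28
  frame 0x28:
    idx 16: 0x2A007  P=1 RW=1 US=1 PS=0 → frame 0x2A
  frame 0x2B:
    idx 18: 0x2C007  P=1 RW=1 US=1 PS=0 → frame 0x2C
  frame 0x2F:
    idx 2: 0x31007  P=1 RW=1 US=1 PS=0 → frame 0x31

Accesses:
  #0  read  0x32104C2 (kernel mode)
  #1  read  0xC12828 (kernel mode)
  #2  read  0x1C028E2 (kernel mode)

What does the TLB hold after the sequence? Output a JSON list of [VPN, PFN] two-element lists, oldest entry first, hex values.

Trace:
#0 VA=0x32104C2 (r,kernel):
  L0 @0x25[25] → 0x28007  P=1,RW=1,US=1,PS=0
  L1 @0x28[16] → 0x2A007  P=1,RW=1,US=1,PS=0
  ✓ 0x2A4C2  — 2 lookups
#1 VA=0xC12828 (r,kernel):
  L0 @0x25[6] → 0x2B007  P=1,RW=1,US=1,PS=0
  L1 @0x2B[18] → 0x2C007  P=1,RW=1,US=1,PS=0
  ✓ 0x2C828  — 2 lookups
#2 VA=0x1C028E2 (r,kernel):
  L0 @0x25[14] → 0x2F007  P=1,RW=1,US=1,PS=0
  L1 @0x2F[2] → 0x31007  P=1,RW=1,US=1,PS=0
  ✓ 0x318E2  — 2 lookups

TLB: [["0x3210", "0x2A"], ["0xC12", "0x2C"], ["0x1C02", "0x31"]]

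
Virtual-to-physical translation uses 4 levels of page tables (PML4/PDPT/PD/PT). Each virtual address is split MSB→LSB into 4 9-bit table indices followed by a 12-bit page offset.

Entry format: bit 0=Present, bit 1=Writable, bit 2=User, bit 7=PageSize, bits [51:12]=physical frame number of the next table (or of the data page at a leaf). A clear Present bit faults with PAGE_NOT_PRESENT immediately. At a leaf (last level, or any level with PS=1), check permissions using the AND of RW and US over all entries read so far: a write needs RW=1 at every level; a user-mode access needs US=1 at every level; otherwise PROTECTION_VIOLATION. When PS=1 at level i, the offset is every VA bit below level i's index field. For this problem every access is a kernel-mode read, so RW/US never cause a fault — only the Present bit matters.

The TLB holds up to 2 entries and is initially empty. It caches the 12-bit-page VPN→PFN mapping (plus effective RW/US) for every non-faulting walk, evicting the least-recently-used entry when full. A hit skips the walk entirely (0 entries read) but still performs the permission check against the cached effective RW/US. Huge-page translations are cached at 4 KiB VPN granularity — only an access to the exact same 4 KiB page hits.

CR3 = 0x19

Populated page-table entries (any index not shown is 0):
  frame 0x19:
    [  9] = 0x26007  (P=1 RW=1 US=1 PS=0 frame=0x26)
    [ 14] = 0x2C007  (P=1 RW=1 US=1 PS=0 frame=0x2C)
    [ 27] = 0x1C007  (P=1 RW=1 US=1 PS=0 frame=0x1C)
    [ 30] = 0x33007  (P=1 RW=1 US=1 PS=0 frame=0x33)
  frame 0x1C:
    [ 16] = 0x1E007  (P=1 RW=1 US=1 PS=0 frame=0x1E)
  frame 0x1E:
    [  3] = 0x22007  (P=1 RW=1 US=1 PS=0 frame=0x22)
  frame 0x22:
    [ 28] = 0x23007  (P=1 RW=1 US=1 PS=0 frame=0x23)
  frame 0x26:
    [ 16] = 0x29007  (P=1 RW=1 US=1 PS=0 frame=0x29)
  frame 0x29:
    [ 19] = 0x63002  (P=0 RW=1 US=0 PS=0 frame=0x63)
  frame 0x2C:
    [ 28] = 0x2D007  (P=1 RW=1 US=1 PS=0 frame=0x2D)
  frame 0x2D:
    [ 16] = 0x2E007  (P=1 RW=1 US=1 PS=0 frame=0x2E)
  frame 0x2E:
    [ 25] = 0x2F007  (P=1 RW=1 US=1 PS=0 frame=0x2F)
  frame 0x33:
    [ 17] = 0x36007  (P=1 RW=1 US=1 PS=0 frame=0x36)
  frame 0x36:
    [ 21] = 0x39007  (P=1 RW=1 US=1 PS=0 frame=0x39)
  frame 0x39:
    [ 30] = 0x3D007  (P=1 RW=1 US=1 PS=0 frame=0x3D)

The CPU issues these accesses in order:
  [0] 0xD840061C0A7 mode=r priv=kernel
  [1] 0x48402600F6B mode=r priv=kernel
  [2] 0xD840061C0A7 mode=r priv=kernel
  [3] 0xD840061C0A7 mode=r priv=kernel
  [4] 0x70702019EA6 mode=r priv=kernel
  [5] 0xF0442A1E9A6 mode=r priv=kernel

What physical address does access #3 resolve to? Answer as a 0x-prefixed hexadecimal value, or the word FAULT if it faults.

Walk each access:
#0 VA=0xD840061C0A7 (r,kernel):
  L0 @0x19[27] → 0x1C007  P=1,RW=1,US=1,PS=0
  L1 @0x1C[16] → 0x1E007  P=1,RW=1,US=1,PS=0
  L2 @0x1E[3] → 0x22007  P=1,RW=1,US=1,PS=0
  L3 @0x22[28] → 0x23007  P=1,RW=1,US=1,PS=0
  ⇒ phys 0x230A7  [4 reads]
#1 VA=0x48402600F6B (r,kernel):
  L0 @0x19[9] → 0x26007  P=1,RW=1,US=1,PS=0
  L1 @0x26[16] → 0x29007  P=1,RW=1,US=1,PS=0
  L2 @0x29[19] → 0x63002  P=0,RW=1,US=0,PS=0
  ⇒ fault: PAGE_NOT_PRESENT  — 3 lookups
#2 VA=0xD840061C0A7 (r,kernel):
  TLB hit vpn=0xD840061C → PA=0x230A7
#3 VA=0xD840061C0A7 (r,kernel):
  TLB hit vpn=0xD840061C → PA=0x230A7
#4 VA=0x70702019EA6 (r,kernel):
  L0 @0x19[14] → 0x2C007  P=1,RW=1,US=1,PS=0
  L1 @0x2C[28] → 0x2D007  P=1,RW=1,US=1,PS=0
  L2 @0x2D[16] → 0x2E007  P=1,RW=1,US=1,PS=0
  L3 @0x2E[25] → 0x2F007  P=1,RW=1,US=1,PS=0
  ⇒ phys 0x2FEA6  [4 reads]
#5 VA=0xF0442A1E9A6 (r,kernel):
  L0 @0x19[30] → 0x33007  P=1,RW=1,US=1,PS=0
  L1 @0x33[17] → 0x36007  P=1,RW=1,US=1,PS=0
  L2 @0x36[21] → 0x39007  P=1,RW=1,US=1,PS=0
  L3 @0x39[30] → 0x3D007  P=1,RW=1,US=1,PS=0
  ⇒ phys 0x3D9A6  [4 reads]

Access #3 PA: 0x230A7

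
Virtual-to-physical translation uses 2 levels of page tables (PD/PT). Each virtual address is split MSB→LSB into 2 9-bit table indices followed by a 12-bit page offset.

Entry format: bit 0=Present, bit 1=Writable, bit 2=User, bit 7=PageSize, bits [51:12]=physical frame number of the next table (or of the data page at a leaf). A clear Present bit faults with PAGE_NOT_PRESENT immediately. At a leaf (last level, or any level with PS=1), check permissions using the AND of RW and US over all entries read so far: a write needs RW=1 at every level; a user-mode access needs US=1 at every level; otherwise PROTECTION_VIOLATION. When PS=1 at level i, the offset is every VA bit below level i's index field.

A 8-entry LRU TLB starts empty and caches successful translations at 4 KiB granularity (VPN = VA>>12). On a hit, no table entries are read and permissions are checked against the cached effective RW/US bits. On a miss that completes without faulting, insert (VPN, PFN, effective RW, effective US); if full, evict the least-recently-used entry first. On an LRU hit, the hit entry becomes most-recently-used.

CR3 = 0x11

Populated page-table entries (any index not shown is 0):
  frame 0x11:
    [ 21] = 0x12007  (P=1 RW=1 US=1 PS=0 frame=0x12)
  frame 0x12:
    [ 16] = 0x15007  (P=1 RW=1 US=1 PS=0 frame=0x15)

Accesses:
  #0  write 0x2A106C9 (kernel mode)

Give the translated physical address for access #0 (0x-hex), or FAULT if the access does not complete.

Trace:
#0 VA=0x2A106C9 (w,kernel):
  L0 @0x11[21] → 0x12007  P=1,RW=1,US=1,PS=0
  L1 @0x12[16] → 0x15007  P=1,RW=1,US=1,PS=0
  ✓ 0x156C9  — 2 lookups

Access #0 PA: 0x156C9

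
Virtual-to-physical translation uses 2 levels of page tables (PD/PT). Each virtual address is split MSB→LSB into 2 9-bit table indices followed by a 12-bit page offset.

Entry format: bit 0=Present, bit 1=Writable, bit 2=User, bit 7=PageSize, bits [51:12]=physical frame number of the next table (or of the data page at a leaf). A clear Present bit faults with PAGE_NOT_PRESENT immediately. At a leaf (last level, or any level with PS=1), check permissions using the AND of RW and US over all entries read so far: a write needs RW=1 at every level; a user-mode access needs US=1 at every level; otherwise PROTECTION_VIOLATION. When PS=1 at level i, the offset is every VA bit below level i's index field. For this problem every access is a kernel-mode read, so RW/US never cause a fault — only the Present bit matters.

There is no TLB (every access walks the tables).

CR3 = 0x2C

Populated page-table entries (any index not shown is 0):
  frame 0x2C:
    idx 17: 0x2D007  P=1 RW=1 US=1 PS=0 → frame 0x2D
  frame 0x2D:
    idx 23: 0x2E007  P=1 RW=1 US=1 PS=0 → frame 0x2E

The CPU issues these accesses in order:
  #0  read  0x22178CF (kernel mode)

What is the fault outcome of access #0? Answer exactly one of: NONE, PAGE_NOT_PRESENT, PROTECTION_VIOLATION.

Per-access translation:
#0 VA=0x22178CF (r,kernel):
  lvl0: tbl 0x2C, slot 17 ⇒ 0x2D007 (P1/RW1/US1/PS0)
  lvl1: tbl 0x2D, slot 23 ⇒ 0x2E007 (P1/RW1/US1/PS0)
  ⇒ phys 0x2E8CF  [2 reads]

Access #0 fault: NONE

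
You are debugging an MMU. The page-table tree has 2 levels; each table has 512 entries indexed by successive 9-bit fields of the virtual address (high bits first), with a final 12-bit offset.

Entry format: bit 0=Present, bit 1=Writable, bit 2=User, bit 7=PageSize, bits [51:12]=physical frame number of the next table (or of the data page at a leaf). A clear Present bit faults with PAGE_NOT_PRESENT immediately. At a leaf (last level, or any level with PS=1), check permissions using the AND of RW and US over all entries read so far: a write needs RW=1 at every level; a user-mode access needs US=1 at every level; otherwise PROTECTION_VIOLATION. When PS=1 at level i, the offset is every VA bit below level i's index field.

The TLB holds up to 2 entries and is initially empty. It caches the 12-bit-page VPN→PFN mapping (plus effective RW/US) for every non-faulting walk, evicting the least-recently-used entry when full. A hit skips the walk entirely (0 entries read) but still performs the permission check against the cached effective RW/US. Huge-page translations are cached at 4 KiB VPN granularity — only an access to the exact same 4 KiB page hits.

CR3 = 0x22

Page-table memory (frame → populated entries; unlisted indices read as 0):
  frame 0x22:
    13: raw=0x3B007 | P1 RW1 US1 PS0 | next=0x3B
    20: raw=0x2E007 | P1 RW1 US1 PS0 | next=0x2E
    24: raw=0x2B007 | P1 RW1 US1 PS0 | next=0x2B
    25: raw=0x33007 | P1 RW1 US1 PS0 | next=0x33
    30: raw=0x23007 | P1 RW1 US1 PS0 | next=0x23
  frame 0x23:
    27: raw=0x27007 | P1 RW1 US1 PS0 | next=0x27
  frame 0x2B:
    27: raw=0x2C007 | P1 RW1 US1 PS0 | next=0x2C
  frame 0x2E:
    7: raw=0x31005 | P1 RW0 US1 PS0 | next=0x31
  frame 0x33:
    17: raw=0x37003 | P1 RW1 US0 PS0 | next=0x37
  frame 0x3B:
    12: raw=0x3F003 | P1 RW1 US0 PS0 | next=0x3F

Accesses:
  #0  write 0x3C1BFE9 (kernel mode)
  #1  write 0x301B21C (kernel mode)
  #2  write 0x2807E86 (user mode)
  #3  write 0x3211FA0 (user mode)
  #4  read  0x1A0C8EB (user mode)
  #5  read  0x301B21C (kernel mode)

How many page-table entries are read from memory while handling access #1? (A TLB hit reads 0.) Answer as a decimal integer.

Walk each access:
#0 VA=0x3C1BFE9 (w,kernel):
  lvl0: tbl 0x22, slot 30 ⇒ 0x23007 (P1/RW1/US1/PS0)
  lvl1: tbl 0x23, slot 27 ⇒ 0x27007 (P1/RW1/US1/PS0)
  → PA=0x27FE9  (2 entries read)
#1 VA=0x301B21C (w,kernel):
  lvl0: tbl 0x22, slot 24 ⇒ 0x2B007 (P1/RW1/US1/PS0)
  lvl1: tbl 0x2B, slot 27 ⇒ 0x2C007 (P1/RW1/US1/PS0)
  → PA=0x2C21C  (2 entries read)
#2 VA=0x2807E86 (w,user):
  lvl0: tbl 0x22, slot 20 ⇒ 0x2E007 (P1/RW1/US1/PS0)
  lvl1: tbl 0x2E, slot 7 ⇒ 0x31005 (P1/RW0/US1/PS0)
  → PROTECTION_VIOLATION  (2 entries read)
#3 VA=0x3211FA0 (w,user):
  lvl0: tbl 0x22, slot 25 ⇒ 0x33007 (P1/RW1/US1/PS0)
  lvl1: tbl 0x33, slot 17 ⇒ 0x37003 (P1/RW1/US0/PS0)
  → PROTECTION_VIOLATION  (2 entries read)
#4 VA=0x1A0C8EB (r,user):
  lvl0: tbl 0x22, slot 13 ⇒ 0x3B007 (P1/RW1/US1/PS0)
  lvl1: tbl 0x3B, slot 12 ⇒ 0x3F003 (P1/RW1/US0/PS0)
  → PROTECTION_VIOLATION  (2 entries read)
#5 VA=0x301B21C (r,kernel):
  TLB hit vpn=0x301B → PA=0x2C21C

Entries read for #1: 2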